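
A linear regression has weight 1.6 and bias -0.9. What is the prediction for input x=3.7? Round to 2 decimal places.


y = 1.6 * 3.7 + (-0.9)
= 5.92 + (-0.9)
= 5.02

5.02


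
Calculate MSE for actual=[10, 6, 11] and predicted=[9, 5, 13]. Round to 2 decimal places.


Differences: [1, 1, -2]
Squared errors: [1, 1, 4]
Sum of squared errors = 6
MSE = 6 / 3 = 2.00

2.00


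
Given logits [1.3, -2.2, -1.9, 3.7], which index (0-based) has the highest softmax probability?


Softmax is a monotonic transformation, so it preserves the argmax.
We need to find the index of the maximum logit.
Index 0: 1.3
Index 1: -2.2
Index 2: -1.9
Index 3: 3.7
Maximum logit = 3.7 at index 3

3


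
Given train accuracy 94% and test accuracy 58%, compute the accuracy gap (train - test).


Gap = train_accuracy - test_accuracy
= 94 - 58
= 36%
This large gap strongly indicates overfitting.

36


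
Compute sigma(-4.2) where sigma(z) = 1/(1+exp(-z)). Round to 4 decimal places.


sigmoid(z) = 1 / (1 + exp(-z))
exp(-(-4.2)) = exp(4.2) = 66.6863
1 + 66.6863 = 67.6863
1 / 67.6863 = 0.0148

0.0148


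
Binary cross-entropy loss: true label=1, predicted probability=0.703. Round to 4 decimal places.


For y=1: Loss = -log(p)
= -log(0.703)
= -(-0.3524)
= 0.3524

0.3524


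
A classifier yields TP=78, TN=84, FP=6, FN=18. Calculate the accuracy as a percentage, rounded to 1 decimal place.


Accuracy = (TP + TN) / (TP + TN + FP + FN) * 100
= (78 + 84) / (78 + 84 + 6 + 18)
= 162 / 186
= 0.871
= 87.1%

87.1


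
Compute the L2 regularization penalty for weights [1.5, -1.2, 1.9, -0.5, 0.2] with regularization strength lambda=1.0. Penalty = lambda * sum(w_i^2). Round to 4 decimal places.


Squaring each weight:
1.5^2 = 2.25
(-1.2)^2 = 1.44
1.9^2 = 3.61
(-0.5)^2 = 0.25
0.2^2 = 0.04
Sum of squares = 7.59
Penalty = 1.0 * 7.59 = 7.5900

7.5900


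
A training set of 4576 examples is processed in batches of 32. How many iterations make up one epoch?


Iterations per epoch = dataset_size / batch_size
= 4576 / 32
= 143

143


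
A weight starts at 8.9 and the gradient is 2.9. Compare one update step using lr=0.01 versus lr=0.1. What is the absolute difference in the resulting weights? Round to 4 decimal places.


With lr=0.01: w_new = 8.9 - 0.01 * 2.9 = 8.871
With lr=0.1: w_new = 8.9 - 0.1 * 2.9 = 8.61
Absolute difference = |8.871 - 8.61|
= 0.2610

0.2610


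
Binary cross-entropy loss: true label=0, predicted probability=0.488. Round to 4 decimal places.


For y=0: Loss = -log(1-p)
= -log(1 - 0.488)
= -log(0.512)
= -(-0.6694)
= 0.6694

0.6694


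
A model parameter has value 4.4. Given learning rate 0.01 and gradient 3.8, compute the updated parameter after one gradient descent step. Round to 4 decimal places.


w_new = w_old - lr * gradient
= 4.4 - 0.01 * 3.8
= 4.4 - (0.038)
= 4.3620

4.3620


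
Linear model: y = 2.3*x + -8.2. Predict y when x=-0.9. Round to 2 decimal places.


y = 2.3 * -0.9 + (-8.2)
= -2.07 + (-8.2)
= -10.27

-10.27


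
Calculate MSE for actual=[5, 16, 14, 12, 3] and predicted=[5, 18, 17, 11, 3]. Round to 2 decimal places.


Differences: [0, -2, -3, 1, 0]
Squared errors: [0, 4, 9, 1, 0]
Sum of squared errors = 14
MSE = 14 / 5 = 2.80

2.80


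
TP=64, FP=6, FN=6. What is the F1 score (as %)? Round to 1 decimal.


Precision = TP / (TP + FP) = 64 / 70 = 0.9143
Recall = TP / (TP + FN) = 64 / 70 = 0.9143
F1 = 2 * P * R / (P + R)
= 2 * 0.9143 * 0.9143 / (0.9143 + 0.9143)
= 1.6718 / 1.8286
= 0.9143
As percentage: 91.4%

91.4


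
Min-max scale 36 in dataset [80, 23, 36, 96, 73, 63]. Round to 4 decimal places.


Min = 23, Max = 96
Range = 96 - 23 = 73
Scaled = (x - min) / (max - min)
= (36 - 23) / 73
= 13 / 73
= 0.1781

0.1781


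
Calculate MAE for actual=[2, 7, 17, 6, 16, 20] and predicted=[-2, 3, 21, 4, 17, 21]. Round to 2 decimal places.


Absolute errors: [4, 4, 4, 2, 1, 1]
Sum of absolute errors = 16
MAE = 16 / 6 = 2.67

2.67


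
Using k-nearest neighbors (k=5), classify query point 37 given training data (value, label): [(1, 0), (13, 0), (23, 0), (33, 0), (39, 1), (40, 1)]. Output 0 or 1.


Distances from query 37:
Point 39 (class 1): distance = 2
Point 40 (class 1): distance = 3
Point 33 (class 0): distance = 4
Point 23 (class 0): distance = 14
Point 13 (class 0): distance = 24
K=5 nearest neighbors: classes = [1, 1, 0, 0, 0]
Votes for class 1: 2 / 5
Majority vote => class 0

0


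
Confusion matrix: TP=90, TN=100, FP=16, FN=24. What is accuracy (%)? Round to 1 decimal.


Accuracy = (TP + TN) / (TP + TN + FP + FN) * 100
= (90 + 100) / (90 + 100 + 16 + 24)
= 190 / 230
= 0.8261
= 82.6%

82.6


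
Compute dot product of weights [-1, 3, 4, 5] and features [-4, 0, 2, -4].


Element-wise products:
-1 * -4 = 4
3 * 0 = 0
4 * 2 = 8
5 * -4 = -20
Sum = 4 + 0 + 8 + -20
= -8

-8


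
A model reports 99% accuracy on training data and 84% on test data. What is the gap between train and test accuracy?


Gap = train_accuracy - test_accuracy
= 99 - 84
= 15%
This gap suggests the model is overfitting.

15


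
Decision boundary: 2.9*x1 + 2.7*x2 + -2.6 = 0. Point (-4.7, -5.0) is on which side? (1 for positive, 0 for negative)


Compute 2.9 * -4.7 + 2.7 * -5.0 + -2.6
= -13.63 + -13.5 + -2.6
= -29.73
Since -29.73 < 0, the point is on the negative side.

0


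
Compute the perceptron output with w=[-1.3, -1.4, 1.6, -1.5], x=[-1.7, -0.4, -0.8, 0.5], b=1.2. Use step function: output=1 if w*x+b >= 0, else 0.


z = w . x + b
= -1.3*-1.7 + -1.4*-0.4 + 1.6*-0.8 + -1.5*0.5 + 1.2
= 2.21 + 0.56 + -1.28 + -0.75 + 1.2
= 0.74 + 1.2
= 1.94
Since z = 1.94 >= 0, output = 1

1


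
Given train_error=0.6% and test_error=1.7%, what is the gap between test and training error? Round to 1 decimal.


Generalization gap = test_error - train_error
= 1.7 - 0.6
= 1.1%
A small gap suggests good generalization.

1.1


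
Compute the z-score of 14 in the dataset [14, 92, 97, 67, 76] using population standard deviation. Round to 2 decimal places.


Mean = (14 + 92 + 97 + 67 + 76) / 5 = 69.2
Variance = sum((x_i - mean)^2) / n = 878.16
Std = sqrt(878.16) = 29.6338
Z = (x - mean) / std
= (14 - 69.2) / 29.6338
= -55.2 / 29.6338
= -1.86

-1.86


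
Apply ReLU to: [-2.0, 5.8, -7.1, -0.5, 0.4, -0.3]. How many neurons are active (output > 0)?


ReLU(x) = max(0, x) for each element:
ReLU(-2.0) = 0
ReLU(5.8) = 5.8
ReLU(-7.1) = 0
ReLU(-0.5) = 0
ReLU(0.4) = 0.4
ReLU(-0.3) = 0
Active neurons (>0): 2

2


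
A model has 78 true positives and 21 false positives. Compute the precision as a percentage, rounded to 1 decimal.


Precision = TP / (TP + FP) * 100
= 78 / (78 + 21)
= 78 / 99
= 0.7879
= 78.8%

78.8


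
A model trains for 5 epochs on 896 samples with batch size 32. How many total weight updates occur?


Iterations per epoch = 896 / 32 = 28
Total updates = iterations_per_epoch * epochs
= 28 * 5
= 140

140


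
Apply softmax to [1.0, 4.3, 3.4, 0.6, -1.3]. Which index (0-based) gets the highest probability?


Softmax is a monotonic transformation, so it preserves the argmax.
We need to find the index of the maximum logit.
Index 0: 1.0
Index 1: 4.3
Index 2: 3.4
Index 3: 0.6
Index 4: -1.3
Maximum logit = 4.3 at index 1

1


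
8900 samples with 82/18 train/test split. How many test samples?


Train samples = 8900 * 82% = 7298
Test samples = 8900 - 7298
= 1602

1602


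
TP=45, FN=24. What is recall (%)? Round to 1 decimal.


Recall = TP / (TP + FN) * 100
= 45 / (45 + 24)
= 45 / 69
= 0.6522
= 65.2%

65.2


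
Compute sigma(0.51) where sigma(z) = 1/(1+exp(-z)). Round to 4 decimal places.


sigmoid(z) = 1 / (1 + exp(-z))
exp(-(0.51)) = exp(-0.51) = 0.6005
1 + 0.6005 = 1.6005
1 / 1.6005 = 0.6248

0.6248


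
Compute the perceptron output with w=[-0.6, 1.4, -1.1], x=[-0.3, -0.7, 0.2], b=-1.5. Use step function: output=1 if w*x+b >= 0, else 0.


z = w . x + b
= -0.6*-0.3 + 1.4*-0.7 + -1.1*0.2 + -1.5
= 0.18 + -0.98 + -0.22 + -1.5
= -1.02 + -1.5
= -2.52
Since z = -2.52 < 0, output = 0

0


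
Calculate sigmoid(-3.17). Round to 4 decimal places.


sigmoid(z) = 1 / (1 + exp(-z))
exp(-(-3.17)) = exp(3.17) = 23.8075
1 + 23.8075 = 24.8075
1 / 24.8075 = 0.0403

0.0403


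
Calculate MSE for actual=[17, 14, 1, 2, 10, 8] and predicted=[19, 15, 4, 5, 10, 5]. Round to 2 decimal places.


Differences: [-2, -1, -3, -3, 0, 3]
Squared errors: [4, 1, 9, 9, 0, 9]
Sum of squared errors = 32
MSE = 32 / 6 = 5.33

5.33


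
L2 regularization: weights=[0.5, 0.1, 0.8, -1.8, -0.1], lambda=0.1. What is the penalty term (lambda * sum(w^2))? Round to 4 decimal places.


Squaring each weight:
0.5^2 = 0.25
0.1^2 = 0.01
0.8^2 = 0.64
(-1.8)^2 = 3.24
(-0.1)^2 = 0.01
Sum of squares = 4.15
Penalty = 0.1 * 4.15 = 0.4150

0.4150


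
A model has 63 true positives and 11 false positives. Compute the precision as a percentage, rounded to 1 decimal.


Precision = TP / (TP + FP) * 100
= 63 / (63 + 11)
= 63 / 74
= 0.8514
= 85.1%

85.1


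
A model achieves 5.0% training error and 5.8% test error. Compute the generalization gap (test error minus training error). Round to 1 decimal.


Generalization gap = test_error - train_error
= 5.8 - 5.0
= 0.8%
A small gap suggests good generalization.

0.8


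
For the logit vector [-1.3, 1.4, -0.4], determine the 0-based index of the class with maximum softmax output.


Softmax is a monotonic transformation, so it preserves the argmax.
We need to find the index of the maximum logit.
Index 0: -1.3
Index 1: 1.4
Index 2: -0.4
Maximum logit = 1.4 at index 1

1


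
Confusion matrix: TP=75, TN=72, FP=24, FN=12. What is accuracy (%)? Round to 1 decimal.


Accuracy = (TP + TN) / (TP + TN + FP + FN) * 100
= (75 + 72) / (75 + 72 + 24 + 12)
= 147 / 183
= 0.8033
= 80.3%

80.3


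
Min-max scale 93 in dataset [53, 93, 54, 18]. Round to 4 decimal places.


Min = 18, Max = 93
Range = 93 - 18 = 75
Scaled = (x - min) / (max - min)
= (93 - 18) / 75
= 75 / 75
= 1.0000

1.0000


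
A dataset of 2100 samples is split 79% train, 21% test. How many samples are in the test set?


Train samples = 2100 * 79% = 1659
Test samples = 2100 - 1659
= 441

441


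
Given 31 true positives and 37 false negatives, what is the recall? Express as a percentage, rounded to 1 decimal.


Recall = TP / (TP + FN) * 100
= 31 / (31 + 37)
= 31 / 68
= 0.4559
= 45.6%

45.6


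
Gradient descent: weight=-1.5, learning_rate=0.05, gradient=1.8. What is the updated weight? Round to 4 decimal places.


w_new = w_old - lr * gradient
= -1.5 - 0.05 * 1.8
= -1.5 - (0.09)
= -1.5900

-1.5900


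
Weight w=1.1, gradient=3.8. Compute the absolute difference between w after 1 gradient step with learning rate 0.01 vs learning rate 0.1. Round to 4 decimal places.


With lr=0.01: w_new = 1.1 - 0.01 * 3.8 = 1.062
With lr=0.1: w_new = 1.1 - 0.1 * 3.8 = 0.72
Absolute difference = |1.062 - 0.72|
= 0.3420

0.3420


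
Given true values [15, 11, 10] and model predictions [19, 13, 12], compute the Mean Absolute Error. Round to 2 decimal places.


Absolute errors: [4, 2, 2]
Sum of absolute errors = 8
MAE = 8 / 3 = 2.67

2.67


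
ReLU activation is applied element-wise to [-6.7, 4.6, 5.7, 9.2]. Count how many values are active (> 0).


ReLU(x) = max(0, x) for each element:
ReLU(-6.7) = 0
ReLU(4.6) = 4.6
ReLU(5.7) = 5.7
ReLU(9.2) = 9.2
Active neurons (>0): 3

3


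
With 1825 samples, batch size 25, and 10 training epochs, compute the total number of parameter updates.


Iterations per epoch = 1825 / 25 = 73
Total updates = iterations_per_epoch * epochs
= 73 * 10
= 730

730


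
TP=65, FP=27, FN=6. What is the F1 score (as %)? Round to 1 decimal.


Precision = TP / (TP + FP) = 65 / 92 = 0.7065
Recall = TP / (TP + FN) = 65 / 71 = 0.9155
F1 = 2 * P * R / (P + R)
= 2 * 0.7065 * 0.9155 / (0.7065 + 0.9155)
= 1.2936 / 1.622
= 0.7975
As percentage: 79.8%

79.8


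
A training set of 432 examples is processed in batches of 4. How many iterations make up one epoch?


Iterations per epoch = dataset_size / batch_size
= 432 / 4
= 108

108


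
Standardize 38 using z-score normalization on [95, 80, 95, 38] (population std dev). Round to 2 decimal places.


Mean = (95 + 80 + 95 + 38) / 4 = 77.0
Variance = sum((x_i - mean)^2) / n = 544.5
Std = sqrt(544.5) = 23.3345
Z = (x - mean) / std
= (38 - 77.0) / 23.3345
= -39.0 / 23.3345
= -1.67

-1.67


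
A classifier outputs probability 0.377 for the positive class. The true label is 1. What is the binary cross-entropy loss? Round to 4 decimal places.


For y=1: Loss = -log(p)
= -log(0.377)
= -(-0.9755)
= 0.9755

0.9755


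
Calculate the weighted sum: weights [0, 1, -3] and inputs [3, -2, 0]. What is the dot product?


Element-wise products:
0 * 3 = 0
1 * -2 = -2
-3 * 0 = 0
Sum = 0 + -2 + 0
= -2

-2


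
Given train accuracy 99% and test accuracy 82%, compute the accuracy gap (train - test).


Gap = train_accuracy - test_accuracy
= 99 - 82
= 17%
This gap suggests the model is overfitting.

17


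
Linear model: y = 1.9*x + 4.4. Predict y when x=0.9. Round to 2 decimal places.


y = 1.9 * 0.9 + (4.4)
= 1.71 + (4.4)
= 6.11

6.11


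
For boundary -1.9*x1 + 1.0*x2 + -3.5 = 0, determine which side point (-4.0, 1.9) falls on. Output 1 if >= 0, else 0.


Compute -1.9 * -4.0 + 1.0 * 1.9 + -3.5
= 7.6 + 1.9 + -3.5
= 6.0
Since 6.0 >= 0, the point is on the positive side.

1


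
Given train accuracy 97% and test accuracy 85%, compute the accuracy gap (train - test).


Gap = train_accuracy - test_accuracy
= 97 - 85
= 12%
This gap suggests the model is overfitting.

12


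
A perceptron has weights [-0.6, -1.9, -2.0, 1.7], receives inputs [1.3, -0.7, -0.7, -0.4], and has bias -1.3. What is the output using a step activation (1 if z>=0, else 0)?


z = w . x + b
= -0.6*1.3 + -1.9*-0.7 + -2.0*-0.7 + 1.7*-0.4 + -1.3
= -0.78 + 1.33 + 1.4 + -0.68 + -1.3
= 1.27 + -1.3
= -0.03
Since z = -0.03 < 0, output = 0

0


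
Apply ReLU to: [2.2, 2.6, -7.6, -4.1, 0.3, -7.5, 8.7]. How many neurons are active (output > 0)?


ReLU(x) = max(0, x) for each element:
ReLU(2.2) = 2.2
ReLU(2.6) = 2.6
ReLU(-7.6) = 0
ReLU(-4.1) = 0
ReLU(0.3) = 0.3
ReLU(-7.5) = 0
ReLU(8.7) = 8.7
Active neurons (>0): 4

4


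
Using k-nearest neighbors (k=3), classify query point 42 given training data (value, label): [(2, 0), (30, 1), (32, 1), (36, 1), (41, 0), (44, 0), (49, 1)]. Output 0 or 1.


Distances from query 42:
Point 41 (class 0): distance = 1
Point 44 (class 0): distance = 2
Point 36 (class 1): distance = 6
K=3 nearest neighbors: classes = [0, 0, 1]
Votes for class 1: 1 / 3
Majority vote => class 0

0


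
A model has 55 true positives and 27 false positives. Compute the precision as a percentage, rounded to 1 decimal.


Precision = TP / (TP + FP) * 100
= 55 / (55 + 27)
= 55 / 82
= 0.6707
= 67.1%

67.1


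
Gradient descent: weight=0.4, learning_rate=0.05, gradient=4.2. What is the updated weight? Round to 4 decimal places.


w_new = w_old - lr * gradient
= 0.4 - 0.05 * 4.2
= 0.4 - (0.21)
= 0.1900

0.1900


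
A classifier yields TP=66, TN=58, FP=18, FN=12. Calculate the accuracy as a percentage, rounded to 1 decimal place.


Accuracy = (TP + TN) / (TP + TN + FP + FN) * 100
= (66 + 58) / (66 + 58 + 18 + 12)
= 124 / 154
= 0.8052
= 80.5%

80.5


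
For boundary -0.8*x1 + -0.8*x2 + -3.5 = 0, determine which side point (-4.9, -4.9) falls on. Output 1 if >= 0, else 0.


Compute -0.8 * -4.9 + -0.8 * -4.9 + -3.5
= 3.92 + 3.92 + -3.5
= 4.34
Since 4.34 >= 0, the point is on the positive side.

1


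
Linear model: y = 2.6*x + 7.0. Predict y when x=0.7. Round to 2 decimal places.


y = 2.6 * 0.7 + (7.0)
= 1.82 + (7.0)
= 8.82

8.82


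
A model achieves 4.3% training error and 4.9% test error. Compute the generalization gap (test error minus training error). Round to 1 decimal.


Generalization gap = test_error - train_error
= 4.9 - 4.3
= 0.6%
A small gap suggests good generalization.

0.6


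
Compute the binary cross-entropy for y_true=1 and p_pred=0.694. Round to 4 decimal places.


For y=1: Loss = -log(p)
= -log(0.694)
= -(-0.3653)
= 0.3653

0.3653


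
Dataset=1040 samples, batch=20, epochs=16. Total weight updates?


Iterations per epoch = 1040 / 20 = 52
Total updates = iterations_per_epoch * epochs
= 52 * 16
= 832

832


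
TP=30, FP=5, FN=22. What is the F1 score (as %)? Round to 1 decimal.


Precision = TP / (TP + FP) = 30 / 35 = 0.8571
Recall = TP / (TP + FN) = 30 / 52 = 0.5769
F1 = 2 * P * R / (P + R)
= 2 * 0.8571 * 0.5769 / (0.8571 + 0.5769)
= 0.989 / 1.4341
= 0.6897
As percentage: 69.0%

69.0


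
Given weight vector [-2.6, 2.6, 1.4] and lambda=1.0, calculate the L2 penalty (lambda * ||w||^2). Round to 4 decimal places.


Squaring each weight:
(-2.6)^2 = 6.76
2.6^2 = 6.76
1.4^2 = 1.96
Sum of squares = 15.48
Penalty = 1.0 * 15.48 = 15.4800

15.4800


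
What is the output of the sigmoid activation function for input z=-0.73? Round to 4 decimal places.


sigmoid(z) = 1 / (1 + exp(-z))
exp(-(-0.73)) = exp(0.73) = 2.0751
1 + 2.0751 = 3.0751
1 / 3.0751 = 0.3252

0.3252


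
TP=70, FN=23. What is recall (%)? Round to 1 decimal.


Recall = TP / (TP + FN) * 100
= 70 / (70 + 23)
= 70 / 93
= 0.7527
= 75.3%

75.3


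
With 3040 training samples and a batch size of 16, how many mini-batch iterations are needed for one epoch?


Iterations per epoch = dataset_size / batch_size
= 3040 / 16
= 190

190


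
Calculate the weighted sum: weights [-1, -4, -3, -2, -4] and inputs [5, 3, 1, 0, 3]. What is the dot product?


Element-wise products:
-1 * 5 = -5
-4 * 3 = -12
-3 * 1 = -3
-2 * 0 = 0
-4 * 3 = -12
Sum = -5 + -12 + -3 + 0 + -12
= -32

-32


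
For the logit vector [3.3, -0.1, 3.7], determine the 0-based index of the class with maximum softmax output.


Softmax is a monotonic transformation, so it preserves the argmax.
We need to find the index of the maximum logit.
Index 0: 3.3
Index 1: -0.1
Index 2: 3.7
Maximum logit = 3.7 at index 2

2


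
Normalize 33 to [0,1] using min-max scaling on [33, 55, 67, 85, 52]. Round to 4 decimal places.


Min = 33, Max = 85
Range = 85 - 33 = 52
Scaled = (x - min) / (max - min)
= (33 - 33) / 52
= 0 / 52
= 0.0000

0.0000


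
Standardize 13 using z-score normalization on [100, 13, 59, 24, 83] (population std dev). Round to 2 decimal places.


Mean = (100 + 13 + 59 + 24 + 83) / 5 = 55.8
Variance = sum((x_i - mean)^2) / n = 1109.36
Std = sqrt(1109.36) = 33.3071
Z = (x - mean) / std
= (13 - 55.8) / 33.3071
= -42.8 / 33.3071
= -1.29

-1.29


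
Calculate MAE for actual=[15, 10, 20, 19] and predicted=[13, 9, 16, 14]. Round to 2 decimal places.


Absolute errors: [2, 1, 4, 5]
Sum of absolute errors = 12
MAE = 12 / 4 = 3.00

3.00


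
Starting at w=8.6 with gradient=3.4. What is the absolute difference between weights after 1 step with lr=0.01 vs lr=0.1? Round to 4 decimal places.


With lr=0.01: w_new = 8.6 - 0.01 * 3.4 = 8.566
With lr=0.1: w_new = 8.6 - 0.1 * 3.4 = 8.26
Absolute difference = |8.566 - 8.26|
= 0.3060

0.3060


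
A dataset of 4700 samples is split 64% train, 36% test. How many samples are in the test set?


Train samples = 4700 * 64% = 3008
Test samples = 4700 - 3008
= 1692

1692


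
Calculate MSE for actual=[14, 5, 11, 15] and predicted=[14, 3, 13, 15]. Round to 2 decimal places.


Differences: [0, 2, -2, 0]
Squared errors: [0, 4, 4, 0]
Sum of squared errors = 8
MSE = 8 / 4 = 2.00

2.00


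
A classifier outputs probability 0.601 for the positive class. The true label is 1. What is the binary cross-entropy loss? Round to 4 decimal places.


For y=1: Loss = -log(p)
= -log(0.601)
= -(-0.5092)
= 0.5092

0.5092


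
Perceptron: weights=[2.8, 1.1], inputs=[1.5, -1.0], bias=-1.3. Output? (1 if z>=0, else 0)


z = w . x + b
= 2.8*1.5 + 1.1*-1.0 + -1.3
= 4.2 + -1.1 + -1.3
= 3.1 + -1.3
= 1.8
Since z = 1.8 >= 0, output = 1

1


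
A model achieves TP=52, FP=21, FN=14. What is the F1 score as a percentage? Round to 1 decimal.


Precision = TP / (TP + FP) = 52 / 73 = 0.7123
Recall = TP / (TP + FN) = 52 / 66 = 0.7879
F1 = 2 * P * R / (P + R)
= 2 * 0.7123 * 0.7879 / (0.7123 + 0.7879)
= 1.1225 / 1.5002
= 0.7482
As percentage: 74.8%

74.8


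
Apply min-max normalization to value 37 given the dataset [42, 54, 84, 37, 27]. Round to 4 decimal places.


Min = 27, Max = 84
Range = 84 - 27 = 57
Scaled = (x - min) / (max - min)
= (37 - 27) / 57
= 10 / 57
= 0.1754

0.1754


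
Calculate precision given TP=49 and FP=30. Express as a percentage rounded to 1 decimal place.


Precision = TP / (TP + FP) * 100
= 49 / (49 + 30)
= 49 / 79
= 0.6203
= 62.0%

62.0


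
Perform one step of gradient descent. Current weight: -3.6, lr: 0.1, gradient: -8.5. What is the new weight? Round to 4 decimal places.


w_new = w_old - lr * gradient
= -3.6 - 0.1 * -8.5
= -3.6 - (-0.85)
= -2.7500

-2.7500


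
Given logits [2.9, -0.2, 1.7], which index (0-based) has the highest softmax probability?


Softmax is a monotonic transformation, so it preserves the argmax.
We need to find the index of the maximum logit.
Index 0: 2.9
Index 1: -0.2
Index 2: 1.7
Maximum logit = 2.9 at index 0

0


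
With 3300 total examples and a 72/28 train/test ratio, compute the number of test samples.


Train samples = 3300 * 72% = 2376
Test samples = 3300 - 2376
= 924

924


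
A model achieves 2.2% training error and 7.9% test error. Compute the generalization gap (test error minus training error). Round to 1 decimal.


Generalization gap = test_error - train_error
= 7.9 - 2.2
= 5.7%
A moderate gap.

5.7


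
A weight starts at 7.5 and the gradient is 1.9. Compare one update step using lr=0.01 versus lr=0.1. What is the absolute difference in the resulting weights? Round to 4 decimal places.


With lr=0.01: w_new = 7.5 - 0.01 * 1.9 = 7.481
With lr=0.1: w_new = 7.5 - 0.1 * 1.9 = 7.31
Absolute difference = |7.481 - 7.31|
= 0.1710

0.1710


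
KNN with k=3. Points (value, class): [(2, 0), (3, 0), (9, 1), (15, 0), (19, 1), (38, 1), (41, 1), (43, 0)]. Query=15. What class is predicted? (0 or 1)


Distances from query 15:
Point 15 (class 0): distance = 0
Point 19 (class 1): distance = 4
Point 9 (class 1): distance = 6
K=3 nearest neighbors: classes = [0, 1, 1]
Votes for class 1: 2 / 3
Majority vote => class 1

1


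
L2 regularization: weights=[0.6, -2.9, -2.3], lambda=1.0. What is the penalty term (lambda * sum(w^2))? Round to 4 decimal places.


Squaring each weight:
0.6^2 = 0.36
(-2.9)^2 = 8.41
(-2.3)^2 = 5.29
Sum of squares = 14.06
Penalty = 1.0 * 14.06 = 14.0600

14.0600


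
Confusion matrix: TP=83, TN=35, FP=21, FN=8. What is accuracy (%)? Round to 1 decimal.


Accuracy = (TP + TN) / (TP + TN + FP + FN) * 100
= (83 + 35) / (83 + 35 + 21 + 8)
= 118 / 147
= 0.8027
= 80.3%

80.3


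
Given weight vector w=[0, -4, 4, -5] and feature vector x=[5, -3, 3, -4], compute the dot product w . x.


Element-wise products:
0 * 5 = 0
-4 * -3 = 12
4 * 3 = 12
-5 * -4 = 20
Sum = 0 + 12 + 12 + 20
= 44

44


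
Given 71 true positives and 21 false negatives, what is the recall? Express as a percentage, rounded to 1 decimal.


Recall = TP / (TP + FN) * 100
= 71 / (71 + 21)
= 71 / 92
= 0.7717
= 77.2%

77.2


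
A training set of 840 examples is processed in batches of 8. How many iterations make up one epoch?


Iterations per epoch = dataset_size / batch_size
= 840 / 8
= 105

105


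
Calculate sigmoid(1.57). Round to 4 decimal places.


sigmoid(z) = 1 / (1 + exp(-z))
exp(-(1.57)) = exp(-1.57) = 0.208
1 + 0.208 = 1.208
1 / 1.208 = 0.8278

0.8278


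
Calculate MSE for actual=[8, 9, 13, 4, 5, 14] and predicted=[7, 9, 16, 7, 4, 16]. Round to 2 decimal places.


Differences: [1, 0, -3, -3, 1, -2]
Squared errors: [1, 0, 9, 9, 1, 4]
Sum of squared errors = 24
MSE = 24 / 6 = 4.00

4.00


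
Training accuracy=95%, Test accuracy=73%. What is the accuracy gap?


Gap = train_accuracy - test_accuracy
= 95 - 73
= 22%
This large gap strongly indicates overfitting.

22


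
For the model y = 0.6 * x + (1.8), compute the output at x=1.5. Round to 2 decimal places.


y = 0.6 * 1.5 + (1.8)
= 0.9 + (1.8)
= 2.70

2.70


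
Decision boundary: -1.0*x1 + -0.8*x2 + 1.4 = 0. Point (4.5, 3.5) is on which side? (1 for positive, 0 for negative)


Compute -1.0 * 4.5 + -0.8 * 3.5 + 1.4
= -4.5 + -2.8 + 1.4
= -5.9
Since -5.9 < 0, the point is on the negative side.

0


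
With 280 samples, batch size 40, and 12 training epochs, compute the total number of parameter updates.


Iterations per epoch = 280 / 40 = 7
Total updates = iterations_per_epoch * epochs
= 7 * 12
= 84

84


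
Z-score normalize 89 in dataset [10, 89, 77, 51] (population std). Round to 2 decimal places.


Mean = (10 + 89 + 77 + 51) / 4 = 56.75
Variance = sum((x_i - mean)^2) / n = 917.1875
Std = sqrt(917.1875) = 30.2851
Z = (x - mean) / std
= (89 - 56.75) / 30.2851
= 32.25 / 30.2851
= 1.06

1.06


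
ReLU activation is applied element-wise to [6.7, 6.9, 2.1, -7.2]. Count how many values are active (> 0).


ReLU(x) = max(0, x) for each element:
ReLU(6.7) = 6.7
ReLU(6.9) = 6.9
ReLU(2.1) = 2.1
ReLU(-7.2) = 0
Active neurons (>0): 3

3


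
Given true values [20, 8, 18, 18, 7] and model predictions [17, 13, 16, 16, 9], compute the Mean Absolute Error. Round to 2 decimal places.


Absolute errors: [3, 5, 2, 2, 2]
Sum of absolute errors = 14
MAE = 14 / 5 = 2.80

2.80


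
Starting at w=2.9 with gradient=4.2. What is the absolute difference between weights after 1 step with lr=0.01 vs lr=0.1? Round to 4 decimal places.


With lr=0.01: w_new = 2.9 - 0.01 * 4.2 = 2.858
With lr=0.1: w_new = 2.9 - 0.1 * 4.2 = 2.48
Absolute difference = |2.858 - 2.48|
= 0.3780

0.3780


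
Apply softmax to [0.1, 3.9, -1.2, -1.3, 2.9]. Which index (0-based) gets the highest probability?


Softmax is a monotonic transformation, so it preserves the argmax.
We need to find the index of the maximum logit.
Index 0: 0.1
Index 1: 3.9
Index 2: -1.2
Index 3: -1.3
Index 4: 2.9
Maximum logit = 3.9 at index 1

1


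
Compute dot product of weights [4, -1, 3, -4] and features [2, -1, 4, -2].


Element-wise products:
4 * 2 = 8
-1 * -1 = 1
3 * 4 = 12
-4 * -2 = 8
Sum = 8 + 1 + 12 + 8
= 29

29


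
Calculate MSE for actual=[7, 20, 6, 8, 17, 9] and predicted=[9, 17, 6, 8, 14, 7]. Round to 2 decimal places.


Differences: [-2, 3, 0, 0, 3, 2]
Squared errors: [4, 9, 0, 0, 9, 4]
Sum of squared errors = 26
MSE = 26 / 6 = 4.33

4.33


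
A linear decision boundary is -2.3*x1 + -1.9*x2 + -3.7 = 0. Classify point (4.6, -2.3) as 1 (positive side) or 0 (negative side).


Compute -2.3 * 4.6 + -1.9 * -2.3 + -3.7
= -10.58 + 4.37 + -3.7
= -9.91
Since -9.91 < 0, the point is on the negative side.

0


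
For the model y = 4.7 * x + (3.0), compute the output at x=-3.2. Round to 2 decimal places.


y = 4.7 * -3.2 + (3.0)
= -15.04 + (3.0)
= -12.04

-12.04


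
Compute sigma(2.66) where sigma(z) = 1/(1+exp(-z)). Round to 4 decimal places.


sigmoid(z) = 1 / (1 + exp(-z))
exp(-(2.66)) = exp(-2.66) = 0.0699
1 + 0.0699 = 1.0699
1 / 1.0699 = 0.9346

0.9346


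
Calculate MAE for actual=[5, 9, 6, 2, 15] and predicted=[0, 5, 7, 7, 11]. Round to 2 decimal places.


Absolute errors: [5, 4, 1, 5, 4]
Sum of absolute errors = 19
MAE = 19 / 5 = 3.80

3.80


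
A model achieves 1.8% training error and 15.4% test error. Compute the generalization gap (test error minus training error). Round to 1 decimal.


Generalization gap = test_error - train_error
= 15.4 - 1.8
= 13.6%
A large gap suggests overfitting.

13.6


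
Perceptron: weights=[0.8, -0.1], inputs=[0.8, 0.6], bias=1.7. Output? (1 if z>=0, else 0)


z = w . x + b
= 0.8*0.8 + -0.1*0.6 + 1.7
= 0.64 + -0.06 + 1.7
= 0.58 + 1.7
= 2.28
Since z = 2.28 >= 0, output = 1

1


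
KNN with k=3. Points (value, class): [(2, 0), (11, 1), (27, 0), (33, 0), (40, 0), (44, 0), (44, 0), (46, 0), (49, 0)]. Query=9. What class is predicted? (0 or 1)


Distances from query 9:
Point 11 (class 1): distance = 2
Point 2 (class 0): distance = 7
Point 27 (class 0): distance = 18
K=3 nearest neighbors: classes = [1, 0, 0]
Votes for class 1: 1 / 3
Majority vote => class 0

0


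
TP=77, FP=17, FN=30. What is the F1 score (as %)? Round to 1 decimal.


Precision = TP / (TP + FP) = 77 / 94 = 0.8191
Recall = TP / (TP + FN) = 77 / 107 = 0.7196
F1 = 2 * P * R / (P + R)
= 2 * 0.8191 * 0.7196 / (0.8191 + 0.7196)
= 1.179 / 1.5388
= 0.7662
As percentage: 76.6%

76.6


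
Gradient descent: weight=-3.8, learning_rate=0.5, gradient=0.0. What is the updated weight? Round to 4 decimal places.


w_new = w_old - lr * gradient
= -3.8 - 0.5 * 0.0
= -3.8 - (0.0)
= -3.8000

-3.8000


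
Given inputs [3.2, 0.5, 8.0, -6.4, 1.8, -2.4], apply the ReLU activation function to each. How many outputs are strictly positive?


ReLU(x) = max(0, x) for each element:
ReLU(3.2) = 3.2
ReLU(0.5) = 0.5
ReLU(8.0) = 8.0
ReLU(-6.4) = 0
ReLU(1.8) = 1.8
ReLU(-2.4) = 0
Active neurons (>0): 4

4


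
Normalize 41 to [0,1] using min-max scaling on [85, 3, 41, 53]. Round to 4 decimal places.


Min = 3, Max = 85
Range = 85 - 3 = 82
Scaled = (x - min) / (max - min)
= (41 - 3) / 82
= 38 / 82
= 0.4634

0.4634


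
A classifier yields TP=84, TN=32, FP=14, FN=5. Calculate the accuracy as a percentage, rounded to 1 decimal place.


Accuracy = (TP + TN) / (TP + TN + FP + FN) * 100
= (84 + 32) / (84 + 32 + 14 + 5)
= 116 / 135
= 0.8593
= 85.9%

85.9


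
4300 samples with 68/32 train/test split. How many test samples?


Train samples = 4300 * 68% = 2924
Test samples = 4300 - 2924
= 1376

1376


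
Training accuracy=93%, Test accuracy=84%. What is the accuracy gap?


Gap = train_accuracy - test_accuracy
= 93 - 84
= 9%
This moderate gap may indicate mild overfitting.

9


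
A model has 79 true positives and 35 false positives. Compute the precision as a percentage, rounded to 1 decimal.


Precision = TP / (TP + FP) * 100
= 79 / (79 + 35)
= 79 / 114
= 0.693
= 69.3%

69.3


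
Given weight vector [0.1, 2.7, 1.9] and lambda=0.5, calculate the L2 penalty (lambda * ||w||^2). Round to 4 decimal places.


Squaring each weight:
0.1^2 = 0.01
2.7^2 = 7.29
1.9^2 = 3.61
Sum of squares = 10.91
Penalty = 0.5 * 10.91 = 5.4550

5.4550


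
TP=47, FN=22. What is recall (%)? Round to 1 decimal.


Recall = TP / (TP + FN) * 100
= 47 / (47 + 22)
= 47 / 69
= 0.6812
= 68.1%

68.1


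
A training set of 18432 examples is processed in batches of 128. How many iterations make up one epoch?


Iterations per epoch = dataset_size / batch_size
= 18432 / 128
= 144

144


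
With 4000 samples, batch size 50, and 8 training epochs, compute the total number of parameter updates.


Iterations per epoch = 4000 / 50 = 80
Total updates = iterations_per_epoch * epochs
= 80 * 8
= 640

640


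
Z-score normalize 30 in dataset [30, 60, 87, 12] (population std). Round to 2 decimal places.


Mean = (30 + 60 + 87 + 12) / 4 = 47.25
Variance = sum((x_i - mean)^2) / n = 820.6875
Std = sqrt(820.6875) = 28.6476
Z = (x - mean) / std
= (30 - 47.25) / 28.6476
= -17.25 / 28.6476
= -0.60

-0.60


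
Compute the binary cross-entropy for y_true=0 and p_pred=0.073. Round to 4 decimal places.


For y=0: Loss = -log(1-p)
= -log(1 - 0.073)
= -log(0.927)
= -(-0.0758)
= 0.0758

0.0758


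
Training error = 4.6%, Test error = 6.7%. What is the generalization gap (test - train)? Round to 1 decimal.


Generalization gap = test_error - train_error
= 6.7 - 4.6
= 2.1%
A moderate gap.

2.1


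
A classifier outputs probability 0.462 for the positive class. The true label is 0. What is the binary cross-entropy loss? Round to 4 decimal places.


For y=0: Loss = -log(1-p)
= -log(1 - 0.462)
= -log(0.538)
= -(-0.6199)
= 0.6199

0.6199


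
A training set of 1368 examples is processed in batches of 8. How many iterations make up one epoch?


Iterations per epoch = dataset_size / batch_size
= 1368 / 8
= 171

171


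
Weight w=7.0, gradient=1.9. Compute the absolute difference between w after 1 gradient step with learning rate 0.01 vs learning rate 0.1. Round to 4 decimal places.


With lr=0.01: w_new = 7.0 - 0.01 * 1.9 = 6.981
With lr=0.1: w_new = 7.0 - 0.1 * 1.9 = 6.81
Absolute difference = |6.981 - 6.81|
= 0.1710

0.1710


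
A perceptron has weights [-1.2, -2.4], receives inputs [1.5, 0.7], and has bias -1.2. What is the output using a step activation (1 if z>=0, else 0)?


z = w . x + b
= -1.2*1.5 + -2.4*0.7 + -1.2
= -1.8 + -1.68 + -1.2
= -3.48 + -1.2
= -4.68
Since z = -4.68 < 0, output = 0

0


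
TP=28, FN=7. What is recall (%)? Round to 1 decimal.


Recall = TP / (TP + FN) * 100
= 28 / (28 + 7)
= 28 / 35
= 0.8
= 80.0%

80.0


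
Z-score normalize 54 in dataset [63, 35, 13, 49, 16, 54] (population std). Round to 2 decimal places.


Mean = (63 + 35 + 13 + 49 + 16 + 54) / 6 = 38.3333
Variance = sum((x_i - mean)^2) / n = 353.2222
Std = sqrt(353.2222) = 18.7942
Z = (x - mean) / std
= (54 - 38.3333) / 18.7942
= 15.6667 / 18.7942
= 0.83

0.83


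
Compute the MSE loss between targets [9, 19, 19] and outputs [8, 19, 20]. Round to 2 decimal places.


Differences: [1, 0, -1]
Squared errors: [1, 0, 1]
Sum of squared errors = 2
MSE = 2 / 3 = 0.67

0.67


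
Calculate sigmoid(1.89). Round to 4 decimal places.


sigmoid(z) = 1 / (1 + exp(-z))
exp(-(1.89)) = exp(-1.89) = 0.1511
1 + 0.1511 = 1.1511
1 / 1.1511 = 0.8688

0.8688


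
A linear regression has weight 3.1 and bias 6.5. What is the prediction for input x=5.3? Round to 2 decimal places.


y = 3.1 * 5.3 + (6.5)
= 16.43 + (6.5)
= 22.93

22.93


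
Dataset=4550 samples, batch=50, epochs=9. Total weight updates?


Iterations per epoch = 4550 / 50 = 91
Total updates = iterations_per_epoch * epochs
= 91 * 9
= 819

819


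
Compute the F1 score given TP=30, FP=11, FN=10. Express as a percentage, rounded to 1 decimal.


Precision = TP / (TP + FP) = 30 / 41 = 0.7317
Recall = TP / (TP + FN) = 30 / 40 = 0.75
F1 = 2 * P * R / (P + R)
= 2 * 0.7317 * 0.75 / (0.7317 + 0.75)
= 1.0976 / 1.4817
= 0.7407
As percentage: 74.1%

74.1


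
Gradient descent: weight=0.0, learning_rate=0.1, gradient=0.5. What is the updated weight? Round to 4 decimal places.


w_new = w_old - lr * gradient
= 0.0 - 0.1 * 0.5
= 0.0 - (0.05)
= -0.0500

-0.0500


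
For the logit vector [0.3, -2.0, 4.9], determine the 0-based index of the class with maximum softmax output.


Softmax is a monotonic transformation, so it preserves the argmax.
We need to find the index of the maximum logit.
Index 0: 0.3
Index 1: -2.0
Index 2: 4.9
Maximum logit = 4.9 at index 2

2


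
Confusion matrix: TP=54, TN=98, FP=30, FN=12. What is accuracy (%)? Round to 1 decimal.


Accuracy = (TP + TN) / (TP + TN + FP + FN) * 100
= (54 + 98) / (54 + 98 + 30 + 12)
= 152 / 194
= 0.7835
= 78.4%

78.4


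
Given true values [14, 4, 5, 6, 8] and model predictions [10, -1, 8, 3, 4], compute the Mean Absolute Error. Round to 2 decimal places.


Absolute errors: [4, 5, 3, 3, 4]
Sum of absolute errors = 19
MAE = 19 / 5 = 3.80

3.80


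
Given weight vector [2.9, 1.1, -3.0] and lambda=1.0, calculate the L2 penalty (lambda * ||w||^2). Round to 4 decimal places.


Squaring each weight:
2.9^2 = 8.41
1.1^2 = 1.21
(-3.0)^2 = 9.0
Sum of squares = 18.62
Penalty = 1.0 * 18.62 = 18.6200

18.6200


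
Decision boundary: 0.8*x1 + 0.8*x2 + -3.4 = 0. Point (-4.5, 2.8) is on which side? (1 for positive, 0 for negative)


Compute 0.8 * -4.5 + 0.8 * 2.8 + -3.4
= -3.6 + 2.24 + -3.4
= -4.76
Since -4.76 < 0, the point is on the negative side.

0


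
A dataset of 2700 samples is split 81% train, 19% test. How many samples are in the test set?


Train samples = 2700 * 81% = 2187
Test samples = 2700 - 2187
= 513

513


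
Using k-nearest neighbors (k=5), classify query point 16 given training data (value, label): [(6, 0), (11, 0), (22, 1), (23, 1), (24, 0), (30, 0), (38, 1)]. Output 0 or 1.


Distances from query 16:
Point 11 (class 0): distance = 5
Point 22 (class 1): distance = 6
Point 23 (class 1): distance = 7
Point 24 (class 0): distance = 8
Point 6 (class 0): distance = 10
K=5 nearest neighbors: classes = [0, 1, 1, 0, 0]
Votes for class 1: 2 / 5
Majority vote => class 0

0


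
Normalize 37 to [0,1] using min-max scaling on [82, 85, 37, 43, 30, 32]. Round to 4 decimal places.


Min = 30, Max = 85
Range = 85 - 30 = 55
Scaled = (x - min) / (max - min)
= (37 - 30) / 55
= 7 / 55
= 0.1273

0.1273


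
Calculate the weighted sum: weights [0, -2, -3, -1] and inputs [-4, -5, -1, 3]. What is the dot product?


Element-wise products:
0 * -4 = 0
-2 * -5 = 10
-3 * -1 = 3
-1 * 3 = -3
Sum = 0 + 10 + 3 + -3
= 10

10


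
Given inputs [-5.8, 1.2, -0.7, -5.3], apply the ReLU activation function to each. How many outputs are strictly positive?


ReLU(x) = max(0, x) for each element:
ReLU(-5.8) = 0
ReLU(1.2) = 1.2
ReLU(-0.7) = 0
ReLU(-5.3) = 0
Active neurons (>0): 1

1


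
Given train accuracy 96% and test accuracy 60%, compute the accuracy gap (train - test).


Gap = train_accuracy - test_accuracy
= 96 - 60
= 36%
This large gap strongly indicates overfitting.

36


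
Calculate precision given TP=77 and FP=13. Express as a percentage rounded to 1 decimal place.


Precision = TP / (TP + FP) * 100
= 77 / (77 + 13)
= 77 / 90
= 0.8556
= 85.6%

85.6


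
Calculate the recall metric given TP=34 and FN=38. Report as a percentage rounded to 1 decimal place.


Recall = TP / (TP + FN) * 100
= 34 / (34 + 38)
= 34 / 72
= 0.4722
= 47.2%

47.2


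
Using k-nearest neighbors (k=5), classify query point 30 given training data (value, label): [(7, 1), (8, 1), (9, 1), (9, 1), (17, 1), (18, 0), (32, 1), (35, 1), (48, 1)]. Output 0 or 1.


Distances from query 30:
Point 32 (class 1): distance = 2
Point 35 (class 1): distance = 5
Point 18 (class 0): distance = 12
Point 17 (class 1): distance = 13
Point 48 (class 1): distance = 18
K=5 nearest neighbors: classes = [1, 1, 0, 1, 1]
Votes for class 1: 4 / 5
Majority vote => class 1

1


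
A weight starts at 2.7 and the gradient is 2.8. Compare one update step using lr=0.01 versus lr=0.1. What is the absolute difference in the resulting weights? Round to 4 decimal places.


With lr=0.01: w_new = 2.7 - 0.01 * 2.8 = 2.672
With lr=0.1: w_new = 2.7 - 0.1 * 2.8 = 2.42
Absolute difference = |2.672 - 2.42|
= 0.2520

0.2520


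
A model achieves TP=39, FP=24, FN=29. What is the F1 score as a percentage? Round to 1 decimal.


Precision = TP / (TP + FP) = 39 / 63 = 0.619
Recall = TP / (TP + FN) = 39 / 68 = 0.5735
F1 = 2 * P * R / (P + R)
= 2 * 0.619 * 0.5735 / (0.619 + 0.5735)
= 0.7101 / 1.1926
= 0.5954
As percentage: 59.5%

59.5


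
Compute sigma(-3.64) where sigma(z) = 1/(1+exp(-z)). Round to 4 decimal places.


sigmoid(z) = 1 / (1 + exp(-z))
exp(-(-3.64)) = exp(3.64) = 38.0918
1 + 38.0918 = 39.0918
1 / 39.0918 = 0.0256

0.0256


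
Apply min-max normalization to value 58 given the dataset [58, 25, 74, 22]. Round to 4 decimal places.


Min = 22, Max = 74
Range = 74 - 22 = 52
Scaled = (x - min) / (max - min)
= (58 - 22) / 52
= 36 / 52
= 0.6923

0.6923


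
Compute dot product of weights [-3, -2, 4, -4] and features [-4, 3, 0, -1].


Element-wise products:
-3 * -4 = 12
-2 * 3 = -6
4 * 0 = 0
-4 * -1 = 4
Sum = 12 + -6 + 0 + 4
= 10

10


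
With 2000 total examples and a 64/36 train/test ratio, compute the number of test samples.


Train samples = 2000 * 64% = 1280
Test samples = 2000 - 1280
= 720

720


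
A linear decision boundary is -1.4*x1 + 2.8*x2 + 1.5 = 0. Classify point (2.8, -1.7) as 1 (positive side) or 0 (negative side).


Compute -1.4 * 2.8 + 2.8 * -1.7 + 1.5
= -3.92 + -4.76 + 1.5
= -7.18
Since -7.18 < 0, the point is on the negative side.

0
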